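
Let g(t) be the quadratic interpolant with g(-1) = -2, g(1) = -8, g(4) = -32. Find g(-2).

-2

L_0(-2) = (-3)·(-6)/[(-2)·(-5)] = 9/5
L_1(-2) = (-1)·(-6)/[(2)·(-3)] = -1
L_2(-2) = (-1)·(-3)/[(5)·(3)] = 1/5
Sum: (-2)·(9/5) + (-8)·(-1) + (-32)·(1/5) = -2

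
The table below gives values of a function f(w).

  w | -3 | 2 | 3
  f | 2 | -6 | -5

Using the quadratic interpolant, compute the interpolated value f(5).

-2/5

Evaluate each Lagrange basis at w = 5:
L_0(5) = (3)·(2)/[(-5)·(-6)] = 1/5
L_1(5) = (8)·(2)/[(5)·(-1)] = -16/5
L_2(5) = (8)·(3)/[(6)·(1)] = 4
Sum: 2·(1/5) + (-6)·(-16/5) + (-5)·(4) = -2/5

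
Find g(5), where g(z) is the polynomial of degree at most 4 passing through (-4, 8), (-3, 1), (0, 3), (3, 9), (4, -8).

-324/7

Evaluate each Lagrange basis at z = 5:
L_0(5) = (8)·(5)·(2)·(1)/[(-1)·(-4)·(-7)·(-8)] = 5/14
L_1(5) = (9)·(5)·(2)·(1)/[(1)·(-3)·(-6)·(-7)] = -5/7
L_2(5) = (9)·(8)·(2)·(1)/[(4)·(3)·(-3)·(-4)] = 1
L_3(5) = (9)·(8)·(5)·(1)/[(7)·(6)·(3)·(-1)] = -20/7
L_4(5) = (9)·(8)·(5)·(2)/[(8)·(7)·(4)·(1)] = 45/14
Sum: 8·(5/14) + 1·(-5/7) + 3·(1) + 9·(-20/7) + (-8)·(45/14) = -324/7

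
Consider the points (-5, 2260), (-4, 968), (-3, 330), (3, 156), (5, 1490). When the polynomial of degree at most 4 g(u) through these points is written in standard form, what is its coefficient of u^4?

The leading coefficient equals the top divided difference g[-5,-4,-3,3,5].
g[-5,-4] = (968 - 2260) / (-4 - (-5)) = -1292
g[-4,-3] = (330 - 968) / (-3 - (-4)) = -638
g[-3,3] = (156 - 330) / (3 - (-3)) = -29
g[3,5] = (1490 - 156) / (5 - 3) = 667
g[-5,-4,-3] = (-638 - (-1292)) / (-3 - (-5)) = 327
g[-4,-3,3] = (-29 - (-638)) / (3 - (-4)) = 87
g[-3,3,5] = (667 - (-29)) / (5 - (-3)) = 87
g[-5,-4,-3,3] = (87 - 327) / (3 - (-5)) = -30
g[-4,-3,3,5] = (87 - 87) / (5 - (-4)) = 0
g[-5,-4,-3,3,5] = (0 - (-30)) / (5 - (-5)) = 3

3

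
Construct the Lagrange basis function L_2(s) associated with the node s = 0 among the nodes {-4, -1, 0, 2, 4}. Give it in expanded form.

L_2(s) = (1/32)s^4 - (1/32)s^3 - (9/16)s^2 + (1/2)s + 1

L_2(s) = (s + 4)(s + 1)(s - 2)(s - 4) / [(4)·(1)·(-2)·(-4)]
       = (s^4 - s^3 - 18s^2 + 16s + 32) / (32)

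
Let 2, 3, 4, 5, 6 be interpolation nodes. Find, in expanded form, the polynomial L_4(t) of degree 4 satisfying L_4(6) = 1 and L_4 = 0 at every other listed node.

L_4(t) = (t - 2)(t - 3)(t - 4)(t - 5) / [(4)·(3)·(2)·(1)]
       = (t^4 - 14t^3 + 71t^2 - 154t + 120) / (24)

L_4(t) = (1/24)t^4 - (7/12)t^3 + (71/24)t^2 - (77/12)t + 5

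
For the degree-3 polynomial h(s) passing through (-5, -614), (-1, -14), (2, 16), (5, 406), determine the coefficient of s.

2

Build the Lagrange basis polynomials:
L_0(s) = (s + 1)(s - 2)(s - 5) / [-280] = -(1/280)s^3 + (3/140)s^2 - (3/280)s - 1/28
L_1(s) = (s + 5)(s - 2)(s - 5) / [72] = (1/72)s^3 - (1/36)s^2 - (25/72)s + 25/36
L_2(s) = (s + 5)(s + 1)(s - 5) / [-63] = -(1/63)s^3 - (1/63)s^2 + (25/63)s + 25/63
L_3(s) = (s + 5)(s + 1)(s - 2) / [180] = (1/180)s^3 + (1/45)s^2 - (7/180)s - 1/18
h(s) = (-614)·L_0 + (-14)·L_1 + 16·L_2 + 406·L_3
Only the coefficient of s is needed; take it from each L_i and combine:
(-614)·(-3/280) + (-14)·(-25/72) + 16·(25/63) + 406·(-7/180) = 2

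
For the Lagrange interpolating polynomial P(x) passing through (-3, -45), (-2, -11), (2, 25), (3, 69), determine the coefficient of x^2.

1

L_0(x) = (x + 2)(x - 2)(x - 3) / [-30] = -(1/30)x^3 + (1/10)x^2 + (2/15)x - 2/5
L_1(x) = (x + 3)(x - 2)(x - 3) / [20] = (1/20)x^3 - (1/10)x^2 - (9/20)x + 9/10
L_2(x) = (x + 3)(x + 2)(x - 3) / [-20] = -(1/20)x^3 - (1/10)x^2 + (9/20)x + 9/10
L_3(x) = (x + 3)(x + 2)(x - 2) / [30] = (1/30)x^3 + (1/10)x^2 - (2/15)x - 2/5
P(x) = (-45)·L_0 + (-11)·L_1 + 25·L_2 + 69·L_3
Only the coefficient of x^2 is needed; take it from each L_i and combine:
(-45)·(1/10) + (-11)·(-1/10) + 25·(-1/10) + 69·(1/10) = 1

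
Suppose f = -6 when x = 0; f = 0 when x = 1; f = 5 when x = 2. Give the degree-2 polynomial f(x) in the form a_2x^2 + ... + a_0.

Newton's divided differences:
f[0,1] = (0 - (-6)) / (1 - 0) = 6
f[1,2] = (5 - 0) / (2 - 1) = 5
f[0,1,2] = (5 - 6) / (2 - 0) = -1/2
f(x) = -6 + 6·x + (-1/2)·x(x - 1)
Expanding: f(x) = -(1/2)x^2 + (13/2)x - 6

f(x) = -(1/2)x^2 + (13/2)x - 6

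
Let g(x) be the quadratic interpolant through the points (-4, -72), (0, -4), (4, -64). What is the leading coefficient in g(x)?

-4

The leading coefficient equals the top divided difference g[-4,0,4].
g[-4,0] = (-4 - (-72)) / (0 - (-4)) = 17
g[0,4] = (-64 - (-4)) / (4 - 0) = -15
g[-4,0,4] = (-15 - 17) / (4 - (-4)) = -4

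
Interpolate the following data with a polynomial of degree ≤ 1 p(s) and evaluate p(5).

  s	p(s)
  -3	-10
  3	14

22

L_0(5) = (2)/[(-6)] = -1/3
L_1(5) = (8)/[(6)] = 4/3
Sum: (-10)·(-1/3) + 14·(4/3) = 22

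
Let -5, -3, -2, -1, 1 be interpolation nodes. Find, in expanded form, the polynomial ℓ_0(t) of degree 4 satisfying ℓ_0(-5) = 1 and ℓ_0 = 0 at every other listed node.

ℓ_0(t) = (t + 3)(t + 2)(t + 1)(t - 1) / [(-2)·(-3)·(-4)·(-6)]
       = (t^4 + 5t^3 + 5t^2 - 5t - 6) / (144)

ℓ_0(t) = (1/144)t^4 + (5/144)t^3 + (5/144)t^2 - (5/144)t - 1/24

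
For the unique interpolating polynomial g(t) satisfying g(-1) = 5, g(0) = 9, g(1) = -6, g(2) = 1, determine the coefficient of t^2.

-19/2

L_0(t) = t(t - 1)(t - 2) / [-6] = -(1/6)t^3 + (1/2)t^2 - (1/3)t
L_1(t) = (t + 1)(t - 1)(t - 2) / [2] = (1/2)t^3 - t^2 - (1/2)t + 1
L_2(t) = (t + 1)t(t - 2) / [-2] = -(1/2)t^3 + (1/2)t^2 + t
L_3(t) = (t + 1)t(t - 1) / [6] = (1/6)t^3 - (1/6)t
g(t) = 5·L_0 + 9·L_1 + (-6)·L_2 + 1·L_3
Only the coefficient of t^2 is needed; take it from each L_i and combine:
5·(1/2) + 9·(-1) + (-6)·(1/2) + 1·(0) = -19/2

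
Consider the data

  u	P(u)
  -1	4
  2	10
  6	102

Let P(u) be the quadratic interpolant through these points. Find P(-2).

L_0(-2) = (-4)·(-8)/[(-3)·(-7)] = 32/21
L_1(-2) = (-1)·(-8)/[(3)·(-4)] = -2/3
L_2(-2) = (-1)·(-4)/[(7)·(4)] = 1/7
Sum: 4·(32/21) + 10·(-2/3) + 102·(1/7) = 14

14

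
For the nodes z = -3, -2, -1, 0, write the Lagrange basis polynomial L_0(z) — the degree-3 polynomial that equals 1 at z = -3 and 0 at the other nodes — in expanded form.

L_0(z) = (z + 2)(z + 1)z / [(-1)·(-2)·(-3)]
       = (z^3 + 3z^2 + 2z) / (-6)

L_0(z) = -(1/6)z^3 - (1/2)z^2 - (1/3)z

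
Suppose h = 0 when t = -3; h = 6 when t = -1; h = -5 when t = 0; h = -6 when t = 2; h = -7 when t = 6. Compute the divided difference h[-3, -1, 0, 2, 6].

-1787/7560

h[-3,-1] = (6 - 0) / (-1 - (-3)) = 3
h[-1,0] = (-5 - 6) / (0 - (-1)) = -11
h[0,2] = (-6 - (-5)) / (2 - 0) = -1/2
h[2,6] = (-7 - (-6)) / (6 - 2) = -1/4
h[-3,-1,0] = (-11 - 3) / (0 - (-3)) = -14/3
h[-1,0,2] = (-1/2 - (-11)) / (2 - (-1)) = 7/2
h[0,2,6] = (-1/4 - (-1/2)) / (6 - 0) = 1/24
h[-3,-1,0,2] = (7/2 - (-14/3)) / (2 - (-3)) = 49/30
h[-1,0,2,6] = (1/24 - 7/2) / (6 - (-1)) = -83/168
h[-3,-1,0,2,6] = (-83/168 - 49/30) / (6 - (-3)) = -1787/7560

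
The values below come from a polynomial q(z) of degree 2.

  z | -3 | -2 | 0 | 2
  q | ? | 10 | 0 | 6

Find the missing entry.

21

The 3 known values determine q uniquely (degree ≤ 2).
Evaluate each Lagrange basis at z = -3:
L_0(-3) = (-3)·(-5)/[(-2)·(-4)] = 15/8
L_1(-3) = (-1)·(-5)/[(2)·(-2)] = -5/4
L_2(-3) = (-1)·(-3)/[(4)·(2)] = 3/8
Sum: 10·(15/8) + 0 + 6·(3/8) = 21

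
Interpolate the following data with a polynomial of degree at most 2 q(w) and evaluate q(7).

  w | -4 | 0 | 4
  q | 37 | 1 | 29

92

Evaluate each Lagrange basis at w = 7:
L_0(7) = (7)·(3)/[(-4)·(-8)] = 21/32
L_1(7) = (11)·(3)/[(4)·(-4)] = -33/16
L_2(7) = (11)·(7)/[(8)·(4)] = 77/32
Sum: 37·(21/32) + 1·(-33/16) + 29·(77/32) = 92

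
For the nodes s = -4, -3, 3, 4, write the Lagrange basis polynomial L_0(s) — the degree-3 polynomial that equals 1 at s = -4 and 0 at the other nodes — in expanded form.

L_0(s) = -(1/56)s^3 + (1/14)s^2 + (9/56)s - 9/14

L_0(s) = (s + 3)(s - 3)(s - 4) / [(-1)·(-7)·(-8)]
       = (s^3 - 4s^2 - 9s + 36) / (-56)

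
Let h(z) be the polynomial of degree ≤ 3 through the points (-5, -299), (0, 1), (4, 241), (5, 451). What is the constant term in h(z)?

Build the Lagrange basis polynomials:
L_0(z) = z(z - 4)(z - 5) / [-450] = -(1/450)z^3 + (1/50)z^2 - (2/45)z
L_1(z) = (z + 5)(z - 4)(z - 5) / [100] = (1/100)z^3 - (1/25)z^2 - (1/4)z + 1
L_2(z) = (z + 5)z(z - 5) / [-36] = -(1/36)z^3 + (25/36)z
L_3(z) = (z + 5)z(z - 4) / [50] = (1/50)z^3 + (1/50)z^2 - (2/5)z
h(z) = (-299)·L_0 + 1·L_1 + 241·L_2 + 451·L_3
Only the constant term is needed; take it from each L_i and combine:
(-299)·(0) + 1·(1) + 241·(0) + 451·(0) = 1

1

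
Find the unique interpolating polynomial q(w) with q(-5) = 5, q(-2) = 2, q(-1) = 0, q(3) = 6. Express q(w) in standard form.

Build the Lagrange basis polynomials:
L_0(w) = (w + 2)(w + 1)(w - 3) / [-96] = -(1/96)w^3 + (7/96)w + 1/16
L_1(w) = (w + 5)(w + 1)(w - 3) / [15] = (1/15)w^3 + (1/5)w^2 - (13/15)w - 1
L_2(w) = (w + 5)(w + 2)(w - 3) / [-16] = -(1/16)w^3 - (1/4)w^2 + (11/16)w + 15/8
L_3(w) = (w + 5)(w + 2)(w + 1) / [160] = (1/160)w^3 + (1/20)w^2 + (17/160)w + 1/16
q(w) = 5·L_0 + 2·L_1 + 0·L_2 + 6·L_3
  5·L_0(w) = -(5/96)w^3 + (35/96)w + 5/16
  2·L_1(w) = (2/15)w^3 + (2/5)w^2 - (26/15)w - 2
  0·L_2(w) = 0
  6·L_3(w) = (3/80)w^3 + (3/10)w^2 + (51/80)w + 3/8
Adding term by term: (19/160)w^3 + (7/10)w^2 - (117/160)w - 21/16

q(w) = (19/160)w^3 + (7/10)w^2 - (117/160)w - 21/16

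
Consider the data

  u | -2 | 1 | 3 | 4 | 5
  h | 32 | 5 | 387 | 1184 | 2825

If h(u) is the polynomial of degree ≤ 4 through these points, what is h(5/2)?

Evaluate each Lagrange basis at u = 5/2:
L_0(5/2) = (3/2)·(-1/2)·(-3/2)·(-5/2)/[(-3)·(-5)·(-6)·(-7)] = -1/224
L_1(5/2) = (9/2)·(-1/2)·(-3/2)·(-5/2)/[(3)·(-2)·(-3)·(-4)] = 15/128
L_2(5/2) = (9/2)·(3/2)·(-3/2)·(-5/2)/[(5)·(2)·(-1)·(-2)] = 81/64
L_3(5/2) = (9/2)·(3/2)·(-1/2)·(-5/2)/[(6)·(3)·(1)·(-1)] = -15/32
L_4(5/2) = (9/2)·(3/2)·(-1/2)·(-3/2)/[(7)·(4)·(2)·(1)] = 81/896
Sum: 32·(-1/224) + 5·(15/128) + 387·(81/64) + 1184·(-15/32) + 2825·(81/896) = 1525/8

1525/8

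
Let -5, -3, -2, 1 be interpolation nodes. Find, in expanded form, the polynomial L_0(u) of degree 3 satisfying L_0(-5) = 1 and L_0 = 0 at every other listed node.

L_0(u) = (u + 3)(u + 2)(u - 1) / [(-2)·(-3)·(-6)]
       = (u^3 + 4u^2 + u - 6) / (-36)

L_0(u) = -(1/36)u^3 - (1/9)u^2 - (1/36)u + 1/6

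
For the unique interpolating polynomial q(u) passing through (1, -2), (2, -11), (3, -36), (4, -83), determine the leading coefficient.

Build the Lagrange basis polynomials:
L_0(u) = (u - 2)(u - 3)(u - 4) / [-6] = -(1/6)u^3 + (3/2)u^2 - (13/3)u + 4
L_1(u) = (u - 1)(u - 3)(u - 4) / [2] = (1/2)u^3 - 4u^2 + (19/2)u - 6
L_2(u) = (u - 1)(u - 2)(u - 4) / [-2] = -(1/2)u^3 + (7/2)u^2 - 7u + 4
L_3(u) = (u - 1)(u - 2)(u - 3) / [6] = (1/6)u^3 - u^2 + (11/6)u - 1
q(u) = (-2)·L_0 + (-11)·L_1 + (-36)·L_2 + (-83)·L_3
Only the coefficient of u^3 is needed; take it from each L_i and combine:
(-2)·(-1/6) + (-11)·(1/2) + (-36)·(-1/2) + (-83)·(1/6) = -1

-1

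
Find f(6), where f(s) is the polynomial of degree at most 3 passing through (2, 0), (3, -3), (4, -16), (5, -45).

-96

Using Newton's divided-difference form:
f[2,3] = (-3 - 0) / (3 - 2) = -3
f[3,4] = (-16 - (-3)) / (4 - 3) = -13
f[4,5] = (-45 - (-16)) / (5 - 4) = -29
f[2,3,4] = (-13 - (-3)) / (4 - 2) = -5
f[3,4,5] = (-29 - (-13)) / (5 - 3) = -8
f[2,3,4,5] = (-8 - (-5)) / (5 - 2) = -1
f(6) = 0 + (-3)·(4) + (-5)·(4)·(3) + (-1)·(4)·(3)·(2) = -96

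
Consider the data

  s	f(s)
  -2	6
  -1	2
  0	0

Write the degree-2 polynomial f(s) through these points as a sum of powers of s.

f(s) = s^2 - s

Build the Lagrange basis polynomials:
L_0(s) = (s + 1)s / [2] = (1/2)s^2 + (1/2)s
L_1(s) = (s + 2)s / [-1] = -s^2 - 2s
L_2(s) = (s + 2)(s + 1) / [2] = (1/2)s^2 + (3/2)s + 1
f(s) = 6·L_0 + 2·L_1 + 0·L_2
  6·L_0(s) = 3s^2 + 3s
  2·L_1(s) = -2s^2 - 4s
  0·L_2(s) = 0
Adding term by term: s^2 - s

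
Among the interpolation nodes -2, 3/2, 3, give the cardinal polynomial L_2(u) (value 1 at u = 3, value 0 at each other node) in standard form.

L_2(u) = (u + 2)(u - 3/2) / [(5)·(3/2)]
       = (u^2 + (1/2)u - 3) / (15/2)

L_2(u) = (2/15)u^2 + (1/15)u - 2/5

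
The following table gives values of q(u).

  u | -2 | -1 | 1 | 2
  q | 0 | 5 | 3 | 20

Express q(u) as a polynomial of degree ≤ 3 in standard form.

L_0(u) = (u + 1)(u - 1)(u - 2) / [-12] = -(1/12)u^3 + (1/6)u^2 + (1/12)u - 1/6
L_1(u) = (u + 2)(u - 1)(u - 2) / [6] = (1/6)u^3 - (1/6)u^2 - (2/3)u + 2/3
L_2(u) = (u + 2)(u + 1)(u - 2) / [-6] = -(1/6)u^3 - (1/6)u^2 + (2/3)u + 2/3
L_3(u) = (u + 2)(u + 1)(u - 1) / [12] = (1/12)u^3 + (1/6)u^2 - (1/12)u - 1/6
q(u) = 0·L_0 + 5·L_1 + 3·L_2 + 20·L_3
  0·L_0(u) = 0
  5·L_1(u) = (5/6)u^3 - (5/6)u^2 - (10/3)u + 10/3
  3·L_2(u) = -(1/2)u^3 - (1/2)u^2 + 2u + 2
  20·L_3(u) = (5/3)u^3 + (10/3)u^2 - (5/3)u - 10/3
Adding term by term: 2u^3 + 2u^2 - 3u + 2

q(u) = 2u^3 + 2u^2 - 3u + 2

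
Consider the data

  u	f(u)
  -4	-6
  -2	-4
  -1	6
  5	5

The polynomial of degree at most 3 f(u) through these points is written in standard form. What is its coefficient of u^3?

Build the Lagrange basis polynomials:
L_0(u) = (u + 2)(u + 1)(u - 5) / [-54] = -(1/54)u^3 + (1/27)u^2 + (13/54)u + 5/27
L_1(u) = (u + 4)(u + 1)(u - 5) / [14] = (1/14)u^3 - (3/2)u - 10/7
L_2(u) = (u + 4)(u + 2)(u - 5) / [-18] = -(1/18)u^3 - (1/18)u^2 + (11/9)u + 20/9
L_3(u) = (u + 4)(u + 2)(u + 1) / [378] = (1/378)u^3 + (1/54)u^2 + (1/27)u + 4/189
f(u) = (-6)·L_0 + (-4)·L_1 + 6·L_2 + 5·L_3
Only the coefficient of u^3 is needed; take it from each L_i and combine:
(-6)·(-1/54) + (-4)·(1/14) + 6·(-1/18) + 5·(1/378) = -187/378

-187/378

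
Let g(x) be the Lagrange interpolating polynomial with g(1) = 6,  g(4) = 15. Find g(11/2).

Evaluate each Lagrange basis at x = 11/2:
L_0(11/2) = (3/2)/[(-3)] = -1/2
L_1(11/2) = (9/2)/[(3)] = 3/2
Sum: 6·(-1/2) + 15·(3/2) = 39/2

39/2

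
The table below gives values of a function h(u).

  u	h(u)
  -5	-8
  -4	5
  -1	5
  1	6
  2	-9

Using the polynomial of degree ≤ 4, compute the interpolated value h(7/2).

Using Newton's divided-difference form:
h[-5,-4] = (5 - (-8)) / (-4 - (-5)) = 13
h[-4,-1] = (5 - 5) / (-1 - (-4)) = 0
h[-1,1] = (6 - 5) / (1 - (-1)) = 1/2
h[1,2] = (-9 - 6) / (2 - 1) = -15
h[-5,-4,-1] = (0 - 13) / (-1 - (-5)) = -13/4
h[-4,-1,1] = (1/2 - 0) / (1 - (-4)) = 1/10
h[-1,1,2] = (-15 - 1/2) / (2 - (-1)) = -31/6
h[-5,-4,-1,1] = (1/10 - (-13/4)) / (1 - (-5)) = 67/120
h[-4,-1,1,2] = (-31/6 - 1/10) / (2 - (-4)) = -79/90
h[-5,-4,-1,1,2] = (-79/90 - 67/120) / (2 - (-5)) = -517/2520
h(7/2) = -8 + 13·(17/2) + (-13/4)·(17/2)·(15/2) + (67/120)·(17/2)·(15/2)·(9/2) + (-517/2520)·(17/2)·(15/2)·(9/2)·(5/2) = -82121/896

-82121/896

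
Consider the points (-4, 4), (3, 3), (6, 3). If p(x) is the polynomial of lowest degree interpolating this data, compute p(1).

22/7

L_0(1) = (-2)·(-5)/[(-7)·(-10)] = 1/7
L_1(1) = (5)·(-5)/[(7)·(-3)] = 25/21
L_2(1) = (5)·(-2)/[(10)·(3)] = -1/3
Sum: 4·(1/7) + 3·(25/21) + 3·(-1/3) = 22/7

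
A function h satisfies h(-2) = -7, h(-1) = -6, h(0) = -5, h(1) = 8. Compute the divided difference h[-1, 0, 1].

6

h[-1,0] = (-5 - (-6)) / (0 - (-1)) = 1
h[0,1] = (8 - (-5)) / (1 - 0) = 13
h[-1,0,1] = (13 - 1) / (1 - (-1)) = 6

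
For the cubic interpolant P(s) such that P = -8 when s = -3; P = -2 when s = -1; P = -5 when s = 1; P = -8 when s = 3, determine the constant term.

L_0(s) = (s + 1)(s - 1)(s - 3) / [-48] = -(1/48)s^3 + (1/16)s^2 + (1/48)s - 1/16
L_1(s) = (s + 3)(s - 1)(s - 3) / [16] = (1/16)s^3 - (1/16)s^2 - (9/16)s + 9/16
L_2(s) = (s + 3)(s + 1)(s - 3) / [-16] = -(1/16)s^3 - (1/16)s^2 + (9/16)s + 9/16
L_3(s) = (s + 3)(s + 1)(s - 1) / [48] = (1/48)s^3 + (1/16)s^2 - (1/48)s - 1/16
P(s) = (-8)·L_0 + (-2)·L_1 + (-5)·L_2 + (-8)·L_3
Only the constant term is needed; take it from each L_i and combine:
(-8)·(-1/16) + (-2)·(9/16) + (-5)·(9/16) + (-8)·(-1/16) = -47/16

-47/16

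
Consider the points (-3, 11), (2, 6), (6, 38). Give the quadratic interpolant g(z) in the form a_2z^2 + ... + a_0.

Build the Lagrange basis polynomials:
L_0(z) = (z - 2)(z - 6) / [45] = (1/45)z^2 - (8/45)z + 4/15
L_1(z) = (z + 3)(z - 6) / [-20] = -(1/20)z^2 + (3/20)z + 9/10
L_2(z) = (z + 3)(z - 2) / [36] = (1/36)z^2 + (1/36)z - 1/6
g(z) = 11·L_0 + 6·L_1 + 38·L_2
  11·L_0(z) = (11/45)z^2 - (88/45)z + 44/15
  6·L_1(z) = -(3/10)z^2 + (9/10)z + 27/5
  38·L_2(z) = (19/18)z^2 + (19/18)z - 19/3
Adding term by term: z^2 + 2

g(z) = z^2 + 2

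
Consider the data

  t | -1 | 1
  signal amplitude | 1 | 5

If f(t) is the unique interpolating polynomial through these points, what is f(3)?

L_0(3) = (2)/[(-2)] = -1
L_1(3) = (4)/[(2)] = 2
Sum: 1·(-1) + 5·(2) = 9

9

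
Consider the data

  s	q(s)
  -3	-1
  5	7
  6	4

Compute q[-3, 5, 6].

q[-3,5] = (7 - (-1)) / (5 - (-3)) = 1
q[5,6] = (4 - 7) / (6 - 5) = -3
q[-3,5,6] = (-3 - 1) / (6 - (-3)) = -4/9

-4/9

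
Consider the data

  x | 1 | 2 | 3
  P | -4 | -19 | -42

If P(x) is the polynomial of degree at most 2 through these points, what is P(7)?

-214

Evaluate each Lagrange basis at x = 7:
L_0(7) = (5)·(4)/[(-1)·(-2)] = 10
L_1(7) = (6)·(4)/[(1)·(-1)] = -24
L_2(7) = (6)·(5)/[(2)·(1)] = 15
Sum: (-4)·(10) + (-19)·(-24) + (-42)·(15) = -214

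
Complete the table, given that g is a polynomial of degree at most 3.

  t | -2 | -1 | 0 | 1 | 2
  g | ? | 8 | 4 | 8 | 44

The 4 known values determine g uniquely (degree ≤ 3).
Evaluate each Lagrange basis at t = -2:
L_0(-2) = (-2)·(-3)·(-4)/[(-1)·(-2)·(-3)] = 4
L_1(-2) = (-1)·(-3)·(-4)/[(1)·(-1)·(-2)] = -6
L_2(-2) = (-1)·(-2)·(-4)/[(2)·(1)·(-1)] = 4
L_3(-2) = (-1)·(-2)·(-3)/[(3)·(2)·(1)] = -1
Sum: 8·(4) + 4·(-6) + 8·(4) + 44·(-1) = -4

-4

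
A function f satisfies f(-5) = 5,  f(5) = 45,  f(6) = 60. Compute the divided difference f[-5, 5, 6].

1

f[-5,5] = (45 - 5) / (5 - (-5)) = 4
f[5,6] = (60 - 45) / (6 - 5) = 15
f[-5,5,6] = (15 - 4) / (6 - (-5)) = 1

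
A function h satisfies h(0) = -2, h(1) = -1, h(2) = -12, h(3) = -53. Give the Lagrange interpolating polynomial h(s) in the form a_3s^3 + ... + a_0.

L_0(s) = (s - 1)(s - 2)(s - 3) / [-6] = -(1/6)s^3 + s^2 - (11/6)s + 1
L_1(s) = s(s - 2)(s - 3) / [2] = (1/2)s^3 - (5/2)s^2 + 3s
L_2(s) = s(s - 1)(s - 3) / [-2] = -(1/2)s^3 + 2s^2 - (3/2)s
L_3(s) = s(s - 1)(s - 2) / [6] = (1/6)s^3 - (1/2)s^2 + (1/3)s
h(s) = (-2)·L_0 + (-1)·L_1 + (-12)·L_2 + (-53)·L_3
  (-2)·L_0(s) = (1/3)s^3 - 2s^2 + (11/3)s - 2
  (-1)·L_1(s) = -(1/2)s^3 + (5/2)s^2 - 3s
  (-12)·L_2(s) = 6s^3 - 24s^2 + 18s
  (-53)·L_3(s) = -(53/6)s^3 + (53/2)s^2 - (53/3)s
Adding term by term: -3s^3 + 3s^2 + s - 2

h(s) = -3s^3 + 3s^2 + s - 2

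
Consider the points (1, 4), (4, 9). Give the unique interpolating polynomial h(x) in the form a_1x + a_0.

h(x) = (5/3)x + 7/3

Build the Lagrange basis polynomials:
L_0(x) = (x - 4) / [-3] = -(1/3)x + 4/3
L_1(x) = (x - 1) / [3] = (1/3)x - 1/3
h(x) = 4·L_0 + 9·L_1
  4·L_0(x) = -(4/3)x + 16/3
  9·L_1(x) = 3x - 3
Adding term by term: (5/3)x + 7/3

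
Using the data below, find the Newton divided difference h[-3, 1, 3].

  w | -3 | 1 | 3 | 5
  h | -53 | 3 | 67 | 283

h[-3,1] = (3 - (-53)) / (1 - (-3)) = 14
h[1,3] = (67 - 3) / (3 - 1) = 32
h[-3,1,3] = (32 - 14) / (3 - (-3)) = 3

3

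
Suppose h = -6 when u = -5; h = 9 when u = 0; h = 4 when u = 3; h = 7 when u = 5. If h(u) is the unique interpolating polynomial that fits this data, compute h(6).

1259/100

Evaluate each Lagrange basis at u = 6:
L_0(6) = (6)·(3)·(1)/[(-5)·(-8)·(-10)] = -9/200
L_1(6) = (11)·(3)·(1)/[(5)·(-3)·(-5)] = 11/25
L_2(6) = (11)·(6)·(1)/[(8)·(3)·(-2)] = -11/8
L_3(6) = (11)·(6)·(3)/[(10)·(5)·(2)] = 99/50
Sum: (-6)·(-9/200) + 9·(11/25) + 4·(-11/8) + 7·(99/50) = 1259/100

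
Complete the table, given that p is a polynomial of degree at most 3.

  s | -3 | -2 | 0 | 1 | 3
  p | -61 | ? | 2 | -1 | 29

The 4 known values determine p uniquely (degree ≤ 3).
Evaluate each Lagrange basis at s = -2:
L_0(-2) = (-2)·(-3)·(-5)/[(-3)·(-4)·(-6)] = 5/12
L_1(-2) = (1)·(-3)·(-5)/[(3)·(-1)·(-3)] = 5/3
L_2(-2) = (1)·(-2)·(-5)/[(4)·(1)·(-2)] = -5/4
L_3(-2) = (1)·(-2)·(-3)/[(6)·(3)·(2)] = 1/6
Sum: (-61)·(5/12) + 2·(5/3) + (-1)·(-5/4) + 29·(1/6) = -16

-16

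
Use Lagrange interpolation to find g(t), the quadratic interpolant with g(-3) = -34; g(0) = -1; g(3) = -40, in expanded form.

L_0(t) = t(t - 3) / [18] = (1/18)t^2 - (1/6)t
L_1(t) = (t + 3)(t - 3) / [-9] = -(1/9)t^2 + 1
L_2(t) = (t + 3)t / [18] = (1/18)t^2 + (1/6)t
g(t) = (-34)·L_0 + (-1)·L_1 + (-40)·L_2
  (-34)·L_0(t) = -(17/9)t^2 + (17/3)t
  (-1)·L_1(t) = (1/9)t^2 - 1
  (-40)·L_2(t) = -(20/9)t^2 - (20/3)t
Adding term by term: -4t^2 - t - 1

g(t) = -4t^2 - t - 1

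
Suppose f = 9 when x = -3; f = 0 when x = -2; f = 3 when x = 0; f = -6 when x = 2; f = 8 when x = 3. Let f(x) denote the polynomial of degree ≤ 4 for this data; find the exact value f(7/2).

7139/240

Evaluate each Lagrange basis at x = 7/2:
L_0(7/2) = (11/2)·(7/2)·(3/2)·(1/2)/[(-1)·(-3)·(-5)·(-6)] = 77/480
L_1(7/2) = (13/2)·(7/2)·(3/2)·(1/2)/[(1)·(-2)·(-4)·(-5)] = -273/640
L_2(7/2) = (13/2)·(11/2)·(3/2)·(1/2)/[(3)·(2)·(-2)·(-3)] = 143/192
L_3(7/2) = (13/2)·(11/2)·(7/2)·(1/2)/[(5)·(4)·(2)·(-1)] = -1001/640
L_4(7/2) = (13/2)·(11/2)·(7/2)·(3/2)/[(6)·(5)·(3)·(1)] = 1001/480
Sum: 9·(77/480) + 0 + 3·(143/192) + (-6)·(-1001/640) + 8·(1001/480) = 7139/240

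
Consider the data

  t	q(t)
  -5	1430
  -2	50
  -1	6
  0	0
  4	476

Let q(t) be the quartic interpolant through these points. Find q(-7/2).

371

Evaluate each Lagrange basis at t = -7/2:
L_0(-7/2) = (-3/2)·(-5/2)·(-7/2)·(-15/2)/[(-3)·(-4)·(-5)·(-9)] = 35/192
L_1(-7/2) = (3/2)·(-5/2)·(-7/2)·(-15/2)/[(3)·(-1)·(-2)·(-6)] = 175/64
L_2(-7/2) = (3/2)·(-3/2)·(-7/2)·(-15/2)/[(4)·(1)·(-1)·(-5)] = -189/64
L_3(-7/2) = (3/2)·(-3/2)·(-5/2)·(-15/2)/[(5)·(2)·(1)·(-4)] = 135/128
L_4(-7/2) = (3/2)·(-3/2)·(-5/2)·(-7/2)/[(9)·(6)·(5)·(4)] = -7/384
Sum: 1430·(35/192) + 50·(175/64) + 6·(-189/64) + 0 + 476·(-7/384) = 371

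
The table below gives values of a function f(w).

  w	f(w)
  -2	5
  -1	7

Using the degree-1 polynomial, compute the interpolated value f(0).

9

Evaluate each Lagrange basis at w = 0:
L_0(0) = (1)/[(-1)] = -1
L_1(0) = (2)/[(1)] = 2
Sum: 5·(-1) + 7·(2) = 9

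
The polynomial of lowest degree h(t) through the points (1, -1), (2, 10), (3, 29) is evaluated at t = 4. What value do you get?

56

Evaluate each Lagrange basis at t = 4:
L_0(4) = (2)·(1)/[(-1)·(-2)] = 1
L_1(4) = (3)·(1)/[(1)·(-1)] = -3
L_2(4) = (3)·(2)/[(2)·(1)] = 3
Sum: (-1)·(1) + 10·(-3) + 29·(3) = 56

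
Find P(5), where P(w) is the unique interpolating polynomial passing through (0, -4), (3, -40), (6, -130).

Evaluate each Lagrange basis at w = 5:
L_0(5) = (2)·(-1)/[(-3)·(-6)] = -1/9
L_1(5) = (5)·(-1)/[(3)·(-3)] = 5/9
L_2(5) = (5)·(2)/[(6)·(3)] = 5/9
Sum: (-4)·(-1/9) + (-40)·(5/9) + (-130)·(5/9) = -94

-94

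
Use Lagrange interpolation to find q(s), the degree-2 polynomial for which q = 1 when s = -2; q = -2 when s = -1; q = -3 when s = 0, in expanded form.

q(s) = s^2 - 3

Build the Lagrange basis polynomials:
L_0(s) = (s + 1)s / [2] = (1/2)s^2 + (1/2)s
L_1(s) = (s + 2)s / [-1] = -s^2 - 2s
L_2(s) = (s + 2)(s + 1) / [2] = (1/2)s^2 + (3/2)s + 1
q(s) = 1·L_0 + (-2)·L_1 + (-3)·L_2
  1·L_0(s) = (1/2)s^2 + (1/2)s
  (-2)·L_1(s) = 2s^2 + 4s
  (-3)·L_2(s) = -(3/2)s^2 - (9/2)s - 3
Adding term by term: s^2 - 3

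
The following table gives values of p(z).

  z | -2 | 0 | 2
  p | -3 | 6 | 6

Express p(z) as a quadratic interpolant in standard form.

p(z) = -(9/8)z^2 + (9/4)z + 6

Build the Lagrange basis polynomials:
L_0(z) = z(z - 2) / [8] = (1/8)z^2 - (1/4)z
L_1(z) = (z + 2)(z - 2) / [-4] = -(1/4)z^2 + 1
L_2(z) = (z + 2)z / [8] = (1/8)z^2 + (1/4)z
p(z) = (-3)·L_0 + 6·L_1 + 6·L_2
  (-3)·L_0(z) = -(3/8)z^2 + (3/4)z
  6·L_1(z) = -(3/2)z^2 + 6
  6·L_2(z) = (3/4)z^2 + (3/2)z
Adding term by term: -(9/8)z^2 + (9/4)z + 6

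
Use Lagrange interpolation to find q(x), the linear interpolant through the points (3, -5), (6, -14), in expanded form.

Build the Lagrange basis polynomials:
L_0(x) = (x - 6) / [-3] = -(1/3)x + 2
L_1(x) = (x - 3) / [3] = (1/3)x - 1
q(x) = (-5)·L_0 + (-14)·L_1
  (-5)·L_0(x) = (5/3)x - 10
  (-14)·L_1(x) = -(14/3)x + 14
Adding term by term: -3x + 4

q(x) = -3x + 4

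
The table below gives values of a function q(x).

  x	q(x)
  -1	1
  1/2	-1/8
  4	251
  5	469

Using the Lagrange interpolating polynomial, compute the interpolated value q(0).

L_0(0) = (-1/2)·(-4)·(-5)/[(-3/2)·(-5)·(-6)] = 2/9
L_1(0) = (1)·(-4)·(-5)/[(3/2)·(-7/2)·(-9/2)] = 160/189
L_2(0) = (1)·(-1/2)·(-5)/[(5)·(7/2)·(-1)] = -1/7
L_3(0) = (1)·(-1/2)·(-4)/[(6)·(9/2)·(1)] = 2/27
Sum: 1·(2/9) + (-1/8)·(160/189) + 251·(-1/7) + 469·(2/27) = -1

-1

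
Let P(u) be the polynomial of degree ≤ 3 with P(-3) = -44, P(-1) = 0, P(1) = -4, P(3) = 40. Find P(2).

Using Newton's divided-difference form:
P[-3,-1] = (0 - (-44)) / (-1 - (-3)) = 22
P[-1,1] = (-4 - 0) / (1 - (-1)) = -2
P[1,3] = (40 - (-4)) / (3 - 1) = 22
P[-3,-1,1] = (-2 - 22) / (1 - (-3)) = -6
P[-1,1,3] = (22 - (-2)) / (3 - (-1)) = 6
P[-3,-1,1,3] = (6 - (-6)) / (3 - (-3)) = 2
P(2) = -44 + 22·(5) + (-6)·(5)·(3) + 2·(5)·(3)·(1) = 6

6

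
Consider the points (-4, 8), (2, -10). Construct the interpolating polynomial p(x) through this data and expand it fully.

p(x) = -3x - 4

Build the Lagrange basis polynomials:
L_0(x) = (x - 2) / [-6] = -(1/6)x + 1/3
L_1(x) = (x + 4) / [6] = (1/6)x + 2/3
p(x) = 8·L_0 + (-10)·L_1
  8·L_0(x) = -(4/3)x + 8/3
  (-10)·L_1(x) = -(5/3)x - 20/3
Adding term by term: -3x - 4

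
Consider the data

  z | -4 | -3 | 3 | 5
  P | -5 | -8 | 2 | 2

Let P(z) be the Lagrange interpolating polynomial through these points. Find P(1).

Evaluate each Lagrange basis at z = 1:
L_0(1) = (4)·(-2)·(-4)/[(-1)·(-7)·(-9)] = -32/63
L_1(1) = (5)·(-2)·(-4)/[(1)·(-6)·(-8)] = 5/6
L_2(1) = (5)·(4)·(-4)/[(7)·(6)·(-2)] = 20/21
L_3(1) = (5)·(4)·(-2)/[(9)·(8)·(2)] = -5/18
Sum: (-5)·(-32/63) + (-8)·(5/6) + 2·(20/21) + 2·(-5/18) = -25/9

-25/9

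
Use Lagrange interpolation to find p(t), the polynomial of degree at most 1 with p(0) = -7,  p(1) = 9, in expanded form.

p(t) = 16t - 7

L_0(t) = (t - 1) / [-1] = -t + 1
L_1(t) = t / [1] = t
p(t) = (-7)·L_0 + 9·L_1
  (-7)·L_0(t) = 7t - 7
  9·L_1(t) = 9t
Adding term by term: 16t - 7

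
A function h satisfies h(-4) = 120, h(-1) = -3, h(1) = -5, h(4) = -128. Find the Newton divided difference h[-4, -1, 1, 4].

-2

h[-4,-1] = (-3 - 120) / (-1 - (-4)) = -41
h[-1,1] = (-5 - (-3)) / (1 - (-1)) = -1
h[1,4] = (-128 - (-5)) / (4 - 1) = -41
h[-4,-1,1] = (-1 - (-41)) / (1 - (-4)) = 8
h[-1,1,4] = (-41 - (-1)) / (4 - (-1)) = -8
h[-4,-1,1,4] = (-8 - 8) / (4 - (-4)) = -2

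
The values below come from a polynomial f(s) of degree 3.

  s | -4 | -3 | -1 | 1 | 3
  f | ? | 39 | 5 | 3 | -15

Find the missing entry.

The 4 known values determine f uniquely (degree ≤ 3).
Evaluate each Lagrange basis at s = -4:
L_0(-4) = (-3)·(-5)·(-7)/[(-2)·(-4)·(-6)] = 35/16
L_1(-4) = (-1)·(-5)·(-7)/[(2)·(-2)·(-4)] = -35/16
L_2(-4) = (-1)·(-3)·(-7)/[(4)·(2)·(-2)] = 21/16
L_3(-4) = (-1)·(-3)·(-5)/[(6)·(4)·(2)] = -5/16
Sum: 39·(35/16) + 5·(-35/16) + 3·(21/16) + (-15)·(-5/16) = 83

83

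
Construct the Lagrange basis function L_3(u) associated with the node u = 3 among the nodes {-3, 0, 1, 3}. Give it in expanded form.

L_3(u) = (1/36)u^3 + (1/18)u^2 - (1/12)u

L_3(u) = (u + 3)u(u - 1) / [(6)·(3)·(2)]
       = (u^3 + 2u^2 - 3u) / (36)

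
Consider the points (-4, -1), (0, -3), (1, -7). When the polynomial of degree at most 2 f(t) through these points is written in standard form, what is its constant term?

-3

Build the Lagrange basis polynomials:
L_0(t) = t(t - 1) / [20] = (1/20)t^2 - (1/20)t
L_1(t) = (t + 4)(t - 1) / [-4] = -(1/4)t^2 - (3/4)t + 1
L_2(t) = (t + 4)t / [5] = (1/5)t^2 + (4/5)t
f(t) = (-1)·L_0 + (-3)·L_1 + (-7)·L_2
Only the constant term is needed; take it from each L_i and combine:
(-1)·(0) + (-3)·(1) + (-7)·(0) = -3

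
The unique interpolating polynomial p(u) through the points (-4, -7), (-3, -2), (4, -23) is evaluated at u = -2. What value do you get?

L_0(-2) = (1)·(-6)/[(-1)·(-8)] = -3/4
L_1(-2) = (2)·(-6)/[(1)·(-7)] = 12/7
L_2(-2) = (2)·(1)/[(8)·(7)] = 1/28
Sum: (-7)·(-3/4) + (-2)·(12/7) + (-23)·(1/28) = 1

1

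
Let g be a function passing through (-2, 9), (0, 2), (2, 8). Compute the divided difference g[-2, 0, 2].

g[-2,0] = (2 - 9) / (0 - (-2)) = -7/2
g[0,2] = (8 - 2) / (2 - 0) = 3
g[-2,0,2] = (3 - (-7/2)) / (2 - (-2)) = 13/8

13/8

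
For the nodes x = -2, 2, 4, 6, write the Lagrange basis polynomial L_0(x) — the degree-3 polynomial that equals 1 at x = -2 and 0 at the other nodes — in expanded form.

L_0(x) = (x - 2)(x - 4)(x - 6) / [(-4)·(-6)·(-8)]
       = (x^3 - 12x^2 + 44x - 48) / (-192)

L_0(x) = -(1/192)x^3 + (1/16)x^2 - (11/48)x + 1/4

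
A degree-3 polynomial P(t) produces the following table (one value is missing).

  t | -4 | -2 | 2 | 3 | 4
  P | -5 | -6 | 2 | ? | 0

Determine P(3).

199/96

The 4 known values determine P uniquely (degree ≤ 3).
L_0(3) = (5)·(1)·(-1)/[(-2)·(-6)·(-8)] = 5/96
L_1(3) = (7)·(1)·(-1)/[(2)·(-4)·(-6)] = -7/48
L_2(3) = (7)·(5)·(-1)/[(6)·(4)·(-2)] = 35/48
L_3(3) = (7)·(5)·(1)/[(8)·(6)·(2)] = 35/96
Sum: (-5)·(5/96) + (-6)·(-7/48) + 2·(35/48) + 0 = 199/96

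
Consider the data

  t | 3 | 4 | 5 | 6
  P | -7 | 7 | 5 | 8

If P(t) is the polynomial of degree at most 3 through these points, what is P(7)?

Evaluate each Lagrange basis at t = 7:
L_0(7) = (3)·(2)·(1)/[(-1)·(-2)·(-3)] = -1
L_1(7) = (4)·(2)·(1)/[(1)·(-1)·(-2)] = 4
L_2(7) = (4)·(3)·(1)/[(2)·(1)·(-1)] = -6
L_3(7) = (4)·(3)·(2)/[(3)·(2)·(1)] = 4
Sum: (-7)·(-1) + 7·(4) + 5·(-6) + 8·(4) = 37

37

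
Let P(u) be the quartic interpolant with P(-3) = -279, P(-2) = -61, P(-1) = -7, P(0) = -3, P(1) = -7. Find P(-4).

Using Newton's divided-difference form:
P[-3,-2] = (-61 - (-279)) / (-2 - (-3)) = 218
P[-2,-1] = (-7 - (-61)) / (-1 - (-2)) = 54
P[-1,0] = (-3 - (-7)) / (0 - (-1)) = 4
P[0,1] = (-7 - (-3)) / (1 - 0) = -4
P[-3,-2,-1] = (54 - 218) / (-1 - (-3)) = -82
P[-2,-1,0] = (4 - 54) / (0 - (-2)) = -25
P[-1,0,1] = (-4 - 4) / (1 - (-1)) = -4
P[-3,-2,-1,0] = (-25 - (-82)) / (0 - (-3)) = 19
P[-2,-1,0,1] = (-4 - (-25)) / (1 - (-2)) = 7
P[-3,-2,-1,0,1] = (7 - 19) / (1 - (-3)) = -3
P(-4) = -279 + 218·(-1) + (-82)·(-1)·(-2) + 19·(-1)·(-2)·(-3) + (-3)·(-1)·(-2)·(-3)·(-4) = -847

-847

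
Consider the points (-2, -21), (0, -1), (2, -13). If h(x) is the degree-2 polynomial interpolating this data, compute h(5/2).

Evaluate each Lagrange basis at x = 5/2:
L_0(5/2) = (5/2)·(1/2)/[(-2)·(-4)] = 5/32
L_1(5/2) = (9/2)·(1/2)/[(2)·(-2)] = -9/16
L_2(5/2) = (9/2)·(5/2)/[(4)·(2)] = 45/32
Sum: (-21)·(5/32) + (-1)·(-9/16) + (-13)·(45/32) = -21

-21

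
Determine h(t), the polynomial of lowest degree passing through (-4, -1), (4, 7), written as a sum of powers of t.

Build the Lagrange basis polynomials:
L_0(t) = (t - 4) / [-8] = -(1/8)t + 1/2
L_1(t) = (t + 4) / [8] = (1/8)t + 1/2
h(t) = (-1)·L_0 + 7·L_1
  (-1)·L_0(t) = (1/8)t - 1/2
  7·L_1(t) = (7/8)t + 7/2
Adding term by term: t + 3

h(t) = t + 3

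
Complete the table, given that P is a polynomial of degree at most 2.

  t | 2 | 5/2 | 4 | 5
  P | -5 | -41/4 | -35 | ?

-59

The 3 known values determine P uniquely (degree ≤ 2).
Evaluate each Lagrange basis at t = 5:
L_0(5) = (5/2)·(1)/[(-1/2)·(-2)] = 5/2
L_1(5) = (3)·(1)/[(1/2)·(-3/2)] = -4
L_2(5) = (3)·(5/2)/[(2)·(3/2)] = 5/2
Sum: (-5)·(5/2) + (-41/4)·(-4) + (-35)·(5/2) = -59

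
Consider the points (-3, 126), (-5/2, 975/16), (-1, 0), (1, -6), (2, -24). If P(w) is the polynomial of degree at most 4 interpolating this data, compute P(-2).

Evaluate each Lagrange basis at w = -2:
L_0(-2) = (1/2)·(-1)·(-3)·(-4)/[(-1/2)·(-2)·(-4)·(-5)] = -3/10
L_1(-2) = (1)·(-1)·(-3)·(-4)/[(1/2)·(-3/2)·(-7/2)·(-9/2)] = 64/63
L_2(-2) = (1)·(1/2)·(-3)·(-4)/[(2)·(3/2)·(-2)·(-3)] = 1/3
L_3(-2) = (1)·(1/2)·(-1)·(-4)/[(4)·(7/2)·(2)·(-1)] = -1/14
L_4(-2) = (1)·(1/2)·(-1)·(-3)/[(5)·(9/2)·(3)·(1)] = 1/45
Sum: 126·(-3/10) + 975/16·(64/63) + 0 + (-6)·(-1/14) + (-24)·(1/45) = 24

24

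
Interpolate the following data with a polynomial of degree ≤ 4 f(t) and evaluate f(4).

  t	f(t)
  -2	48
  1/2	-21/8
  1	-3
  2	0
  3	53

L_0(4) = (7/2)·(3)·(2)·(1)/[(-5/2)·(-3)·(-4)·(-5)] = 7/50
L_1(4) = (6)·(3)·(2)·(1)/[(5/2)·(-1/2)·(-3/2)·(-5/2)] = -192/25
L_2(4) = (6)·(7/2)·(2)·(1)/[(3)·(1/2)·(-1)·(-2)] = 14
L_3(4) = (6)·(7/2)·(3)·(1)/[(4)·(3/2)·(1)·(-1)] = -21/2
L_4(4) = (6)·(7/2)·(3)·(2)/[(5)·(5/2)·(2)·(1)] = 126/25
Sum: 48·(7/50) + (-21/8)·(-192/25) + (-3)·(14) + 0 + 53·(126/25) = 252

252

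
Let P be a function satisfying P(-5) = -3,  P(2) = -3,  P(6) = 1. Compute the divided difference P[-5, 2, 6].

P[-5,2] = (-3 - (-3)) / (2 - (-5)) = 0
P[2,6] = (1 - (-3)) / (6 - 2) = 1
P[-5,2,6] = (1 - 0) / (6 - (-5)) = 1/11

1/11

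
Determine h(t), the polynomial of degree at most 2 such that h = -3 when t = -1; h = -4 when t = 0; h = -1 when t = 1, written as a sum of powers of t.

Build the Lagrange basis polynomials:
L_0(t) = t(t - 1) / [2] = (1/2)t^2 - (1/2)t
L_1(t) = (t + 1)(t - 1) / [-1] = -t^2 + 1
L_2(t) = (t + 1)t / [2] = (1/2)t^2 + (1/2)t
h(t) = (-3)·L_0 + (-4)·L_1 + (-1)·L_2
  (-3)·L_0(t) = -(3/2)t^2 + (3/2)t
  (-4)·L_1(t) = 4t^2 - 4
  (-1)·L_2(t) = -(1/2)t^2 - (1/2)t
Adding term by term: 2t^2 + t - 4

h(t) = 2t^2 + t - 4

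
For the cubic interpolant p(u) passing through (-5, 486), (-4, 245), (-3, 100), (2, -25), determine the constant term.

1

L_0(u) = (u + 4)(u + 3)(u - 2) / [-14] = -(1/14)u^3 - (5/14)u^2 + (1/7)u + 12/7
L_1(u) = (u + 5)(u + 3)(u - 2) / [6] = (1/6)u^3 + u^2 - (1/6)u - 5
L_2(u) = (u + 5)(u + 4)(u - 2) / [-10] = -(1/10)u^3 - (7/10)u^2 - (1/5)u + 4
L_3(u) = (u + 5)(u + 4)(u + 3) / [210] = (1/210)u^3 + (2/35)u^2 + (47/210)u + 2/7
p(u) = 486·L_0 + 245·L_1 + 100·L_2 + (-25)·L_3
Only the constant term is needed; take it from each L_i and combine:
486·(12/7) + 245·(-5) + 100·(4) + (-25)·(2/7) = 1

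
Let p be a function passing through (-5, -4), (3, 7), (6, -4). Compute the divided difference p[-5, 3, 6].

-11/24

p[-5,3] = (7 - (-4)) / (3 - (-5)) = 11/8
p[3,6] = (-4 - 7) / (6 - 3) = -11/3
p[-5,3,6] = (-11/3 - 11/8) / (6 - (-5)) = -11/24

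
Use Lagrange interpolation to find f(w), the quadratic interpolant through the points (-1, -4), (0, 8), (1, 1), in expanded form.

f(w) = -(19/2)w^2 + (5/2)w + 8

Build the Lagrange basis polynomials:
L_0(w) = w(w - 1) / [2] = (1/2)w^2 - (1/2)w
L_1(w) = (w + 1)(w - 1) / [-1] = -w^2 + 1
L_2(w) = (w + 1)w / [2] = (1/2)w^2 + (1/2)w
f(w) = (-4)·L_0 + 8·L_1 + 1·L_2
  (-4)·L_0(w) = -2w^2 + 2w
  8·L_1(w) = -8w^2 + 8
  1·L_2(w) = (1/2)w^2 + (1/2)w
Adding term by term: -(19/2)w^2 + (5/2)w + 8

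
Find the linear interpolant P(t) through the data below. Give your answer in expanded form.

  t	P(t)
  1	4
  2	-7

P(t) = -11t + 15

L_0(t) = (t - 2) / [-1] = -t + 2
L_1(t) = (t - 1) / [1] = t - 1
P(t) = 4·L_0 + (-7)·L_1
  4·L_0(t) = -4t + 8
  (-7)·L_1(t) = -7t + 7
Adding term by term: -11t + 15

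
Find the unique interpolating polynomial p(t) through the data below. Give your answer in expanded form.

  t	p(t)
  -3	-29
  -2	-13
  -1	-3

Newton's divided differences:
p[-3,-2] = (-13 - (-29)) / (-2 - (-3)) = 16
p[-2,-1] = (-3 - (-13)) / (-1 - (-2)) = 10
p[-3,-2,-1] = (10 - 16) / (-1 - (-3)) = -3
p(t) = -29 + 16·(t + 3) + (-3)·(t + 3)(t + 2)
Expanding: p(t) = -3t^2 + t + 1

p(t) = -3t^2 + t + 1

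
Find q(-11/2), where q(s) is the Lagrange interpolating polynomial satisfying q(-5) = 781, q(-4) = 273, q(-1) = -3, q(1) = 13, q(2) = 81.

9633/8

Evaluate each Lagrange basis at s = -11/2:
L_0(-11/2) = (-3/2)·(-9/2)·(-13/2)·(-15/2)/[(-1)·(-4)·(-6)·(-7)] = 1755/896
L_1(-11/2) = (-1/2)·(-9/2)·(-13/2)·(-15/2)/[(1)·(-3)·(-5)·(-6)] = -39/32
L_2(-11/2) = (-1/2)·(-3/2)·(-13/2)·(-15/2)/[(4)·(3)·(-2)·(-3)] = 65/128
L_3(-11/2) = (-1/2)·(-3/2)·(-9/2)·(-15/2)/[(6)·(5)·(2)·(-1)] = -27/64
L_4(-11/2) = (-1/2)·(-3/2)·(-9/2)·(-13/2)/[(7)·(6)·(3)·(1)] = 39/224
Sum: 781·(1755/896) + 273·(-39/32) + (-3)·(65/128) + 13·(-27/64) + 81·(39/224) = 9633/8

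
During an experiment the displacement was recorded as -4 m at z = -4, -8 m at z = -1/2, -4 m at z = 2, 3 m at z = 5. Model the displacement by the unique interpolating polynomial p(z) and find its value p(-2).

-364/45

L_0(-2) = (-3/2)·(-4)·(-7)/[(-7/2)·(-6)·(-9)] = 2/9
L_1(-2) = (2)·(-4)·(-7)/[(7/2)·(-5/2)·(-11/2)] = 64/55
L_2(-2) = (2)·(-3/2)·(-7)/[(6)·(5/2)·(-3)] = -7/15
L_3(-2) = (2)·(-3/2)·(-4)/[(9)·(11/2)·(3)] = 8/99
Sum: (-4)·(2/9) + (-8)·(64/55) + (-4)·(-7/15) + 3·(8/99) = -364/45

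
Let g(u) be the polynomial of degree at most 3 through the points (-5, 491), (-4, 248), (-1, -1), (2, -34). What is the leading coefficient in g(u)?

Build the Lagrange basis polynomials:
L_0(u) = (u + 4)(u + 1)(u - 2) / [-28] = -(1/28)u^3 - (3/28)u^2 + (3/14)u + 2/7
L_1(u) = (u + 5)(u + 1)(u - 2) / [18] = (1/18)u^3 + (2/9)u^2 - (7/18)u - 5/9
L_2(u) = (u + 5)(u + 4)(u - 2) / [-36] = -(1/36)u^3 - (7/36)u^2 - (1/18)u + 10/9
L_3(u) = (u + 5)(u + 4)(u + 1) / [126] = (1/126)u^3 + (5/63)u^2 + (29/126)u + 10/63
g(u) = 491·L_0 + 248·L_1 + (-1)·L_2 + (-34)·L_3
Only the coefficient of u^3 is needed; take it from each L_i and combine:
491·(-1/28) + 248·(1/18) + (-1)·(-1/36) + (-34)·(1/126) = -4

-4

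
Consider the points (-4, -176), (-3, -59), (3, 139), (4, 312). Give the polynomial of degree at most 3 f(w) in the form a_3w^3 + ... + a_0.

f(w) = 4w^3 + 4w^2 - 3w + 4

L_0(w) = (w + 3)(w - 3)(w - 4) / [-56] = -(1/56)w^3 + (1/14)w^2 + (9/56)w - 9/14
L_1(w) = (w + 4)(w - 3)(w - 4) / [42] = (1/42)w^3 - (1/14)w^2 - (8/21)w + 8/7
L_2(w) = (w + 4)(w + 3)(w - 4) / [-42] = -(1/42)w^3 - (1/14)w^2 + (8/21)w + 8/7
L_3(w) = (w + 4)(w + 3)(w - 3) / [56] = (1/56)w^3 + (1/14)w^2 - (9/56)w - 9/14
f(w) = (-176)·L_0 + (-59)·L_1 + 139·L_2 + 312·L_3
  (-176)·L_0(w) = (22/7)w^3 - (88/7)w^2 - (198/7)w + 792/7
  (-59)·L_1(w) = -(59/42)w^3 + (59/14)w^2 + (472/21)w - 472/7
  139·L_2(w) = -(139/42)w^3 - (139/14)w^2 + (1112/21)w + 1112/7
  312·L_3(w) = (39/7)w^3 + (156/7)w^2 - (351/7)w - 1404/7
Adding term by term: 4w^3 + 4w^2 - 3w + 4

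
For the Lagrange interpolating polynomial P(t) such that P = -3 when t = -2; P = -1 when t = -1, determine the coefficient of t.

2

Build the Lagrange basis polynomials:
L_0(t) = (t + 1) / [-1] = -t - 1
L_1(t) = (t + 2) / [1] = t + 2
P(t) = (-3)·L_0 + (-1)·L_1
Only the coefficient of t is needed; take it from each L_i and combine:
(-3)·(-1) + (-1)·(1) = 2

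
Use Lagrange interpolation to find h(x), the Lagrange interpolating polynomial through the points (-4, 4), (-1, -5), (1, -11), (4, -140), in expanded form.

h(x) = -x^3 - 4x^2 - 2x - 4

Build the Lagrange basis polynomials:
L_0(x) = (x + 1)(x - 1)(x - 4) / [-120] = -(1/120)x^3 + (1/30)x^2 + (1/120)x - 1/30
L_1(x) = (x + 4)(x - 1)(x - 4) / [30] = (1/30)x^3 - (1/30)x^2 - (8/15)x + 8/15
L_2(x) = (x + 4)(x + 1)(x - 4) / [-30] = -(1/30)x^3 - (1/30)x^2 + (8/15)x + 8/15
L_3(x) = (x + 4)(x + 1)(x - 1) / [120] = (1/120)x^3 + (1/30)x^2 - (1/120)x - 1/30
h(x) = 4·L_0 + (-5)·L_1 + (-11)·L_2 + (-140)·L_3
  4·L_0(x) = -(1/30)x^3 + (2/15)x^2 + (1/30)x - 2/15
  (-5)·L_1(x) = -(1/6)x^3 + (1/6)x^2 + (8/3)x - 8/3
  (-11)·L_2(x) = (11/30)x^3 + (11/30)x^2 - (88/15)x - 88/15
  (-140)·L_3(x) = -(7/6)x^3 - (14/3)x^2 + (7/6)x + 14/3
Adding term by term: -x^3 - 4x^2 - 2x - 4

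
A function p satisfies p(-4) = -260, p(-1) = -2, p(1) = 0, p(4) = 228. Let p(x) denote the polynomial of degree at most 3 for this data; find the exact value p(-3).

Evaluate each Lagrange basis at x = -3:
L_0(-3) = (-2)·(-4)·(-7)/[(-3)·(-5)·(-8)] = 7/15
L_1(-3) = (1)·(-4)·(-7)/[(3)·(-2)·(-5)] = 14/15
L_2(-3) = (1)·(-2)·(-7)/[(5)·(2)·(-3)] = -7/15
L_3(-3) = (1)·(-2)·(-4)/[(8)·(5)·(3)] = 1/15
Sum: (-260)·(7/15) + (-2)·(14/15) + 0 + 228·(1/15) = -108

-108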